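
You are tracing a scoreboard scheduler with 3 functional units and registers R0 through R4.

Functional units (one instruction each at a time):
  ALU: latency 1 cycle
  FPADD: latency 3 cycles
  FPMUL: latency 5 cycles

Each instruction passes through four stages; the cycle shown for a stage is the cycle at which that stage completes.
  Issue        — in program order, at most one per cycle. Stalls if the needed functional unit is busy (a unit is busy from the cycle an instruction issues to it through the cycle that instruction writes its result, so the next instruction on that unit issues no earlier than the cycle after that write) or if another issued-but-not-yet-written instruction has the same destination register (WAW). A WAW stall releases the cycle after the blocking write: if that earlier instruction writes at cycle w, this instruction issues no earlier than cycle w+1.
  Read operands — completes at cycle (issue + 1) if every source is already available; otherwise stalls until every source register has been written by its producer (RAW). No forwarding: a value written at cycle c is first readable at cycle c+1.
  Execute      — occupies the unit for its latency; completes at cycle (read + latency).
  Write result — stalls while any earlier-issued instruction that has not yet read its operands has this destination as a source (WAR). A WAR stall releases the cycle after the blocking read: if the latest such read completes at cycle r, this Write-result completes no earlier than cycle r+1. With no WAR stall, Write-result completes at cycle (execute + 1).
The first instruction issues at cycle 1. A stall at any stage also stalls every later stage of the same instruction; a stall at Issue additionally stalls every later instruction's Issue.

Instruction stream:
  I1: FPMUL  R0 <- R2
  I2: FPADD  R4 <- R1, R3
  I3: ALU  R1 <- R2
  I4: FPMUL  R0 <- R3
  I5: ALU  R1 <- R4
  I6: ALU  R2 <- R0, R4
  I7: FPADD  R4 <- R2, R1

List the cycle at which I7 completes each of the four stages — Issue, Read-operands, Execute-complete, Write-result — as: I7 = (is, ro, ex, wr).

I7 = (15, 20, 23, 24)

1) issue 1, read 2, done 7, write 8
2) issue 2, read 3, done 6, write 7
3) issue 3, read 4, done 5, write 6
4) issue 9, read 10, done 15, write 16  <struct: FPMUL busy until I1 writes@8>
5) issue 10, read 11, done 12, write 13
6) issue 14, read 17, done 18, write 19  <struct: ALU busy until I5 writes@13 / RAW R0: wait I4 write@16>
7) issue 15, read 20, done 23, write 24  <RAW R2: wait I6 write@19>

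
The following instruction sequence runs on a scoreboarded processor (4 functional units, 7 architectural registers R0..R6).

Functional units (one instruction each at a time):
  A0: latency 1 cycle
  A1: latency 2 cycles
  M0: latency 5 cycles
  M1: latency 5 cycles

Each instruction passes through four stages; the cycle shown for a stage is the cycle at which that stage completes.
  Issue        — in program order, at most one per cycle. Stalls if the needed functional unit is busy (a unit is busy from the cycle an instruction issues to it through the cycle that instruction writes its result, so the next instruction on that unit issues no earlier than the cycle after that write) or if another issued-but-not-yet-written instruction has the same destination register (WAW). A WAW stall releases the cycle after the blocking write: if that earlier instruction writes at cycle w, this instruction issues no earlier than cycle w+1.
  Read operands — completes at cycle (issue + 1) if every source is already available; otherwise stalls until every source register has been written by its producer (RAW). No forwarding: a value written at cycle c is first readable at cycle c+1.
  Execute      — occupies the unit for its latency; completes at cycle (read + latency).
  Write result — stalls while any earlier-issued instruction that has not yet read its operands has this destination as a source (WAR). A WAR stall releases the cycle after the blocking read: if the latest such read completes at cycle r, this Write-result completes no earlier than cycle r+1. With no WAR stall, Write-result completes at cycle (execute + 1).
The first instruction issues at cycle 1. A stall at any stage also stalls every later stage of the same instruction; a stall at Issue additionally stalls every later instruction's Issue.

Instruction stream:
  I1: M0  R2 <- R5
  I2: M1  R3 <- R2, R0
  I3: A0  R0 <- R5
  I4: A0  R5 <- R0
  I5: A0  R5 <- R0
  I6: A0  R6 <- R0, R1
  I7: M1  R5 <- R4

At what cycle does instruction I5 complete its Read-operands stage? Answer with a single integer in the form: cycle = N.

cycle = 16

I1 -> (1, 2, 7, 8)
I2 -> (2, 9, 14, 15)  // RAW R2: wait I1 write@8
I3 -> (3, 4, 5, 10)  // WAR R0: wait I2 read@9
I4 -> (11, 12, 13, 14)  // struct: A0 busy until I3 writes@10
I5 -> (15, 16, 17, 18)  // struct: A0 busy until I4 writes@14
I6 -> (19, 20, 21, 22)  // struct: A0 busy until I5 writes@18
I7 -> (20, 21, 26, 27)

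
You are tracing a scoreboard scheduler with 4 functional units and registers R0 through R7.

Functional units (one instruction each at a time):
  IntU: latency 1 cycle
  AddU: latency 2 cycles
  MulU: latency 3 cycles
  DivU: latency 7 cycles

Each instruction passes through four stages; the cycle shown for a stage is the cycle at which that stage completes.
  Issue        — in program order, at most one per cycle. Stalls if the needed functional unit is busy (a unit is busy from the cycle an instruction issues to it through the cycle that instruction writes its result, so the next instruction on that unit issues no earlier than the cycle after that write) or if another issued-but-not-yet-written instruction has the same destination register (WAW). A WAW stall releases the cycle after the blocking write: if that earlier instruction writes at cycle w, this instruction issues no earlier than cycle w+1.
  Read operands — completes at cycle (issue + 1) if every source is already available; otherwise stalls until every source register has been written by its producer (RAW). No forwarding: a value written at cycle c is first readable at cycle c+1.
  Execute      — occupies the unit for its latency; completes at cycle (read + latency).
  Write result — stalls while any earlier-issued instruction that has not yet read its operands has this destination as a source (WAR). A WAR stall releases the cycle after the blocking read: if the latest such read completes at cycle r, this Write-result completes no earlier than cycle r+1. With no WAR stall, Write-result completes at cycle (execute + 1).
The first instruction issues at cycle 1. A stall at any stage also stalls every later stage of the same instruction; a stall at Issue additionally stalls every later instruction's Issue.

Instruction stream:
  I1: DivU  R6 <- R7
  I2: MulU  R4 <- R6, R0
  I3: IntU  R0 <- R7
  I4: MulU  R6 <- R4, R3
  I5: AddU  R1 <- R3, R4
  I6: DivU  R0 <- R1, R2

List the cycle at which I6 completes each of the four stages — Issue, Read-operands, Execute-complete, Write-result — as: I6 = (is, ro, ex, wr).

[I1] 1/2/9/10
[I2] 2/11/14/15  (RAW R6: wait I1 write@10)
[I3] 3/4/5/12  (WAR R0: wait I2 read@11)
[I4] 16/17/20/21  (struct: MulU busy until I2 writes@15)
[I5] 17/18/20/21
[I6] 18/22/29/30  (RAW R1: wait I5 write@21)

I6 = (18, 22, 29, 30)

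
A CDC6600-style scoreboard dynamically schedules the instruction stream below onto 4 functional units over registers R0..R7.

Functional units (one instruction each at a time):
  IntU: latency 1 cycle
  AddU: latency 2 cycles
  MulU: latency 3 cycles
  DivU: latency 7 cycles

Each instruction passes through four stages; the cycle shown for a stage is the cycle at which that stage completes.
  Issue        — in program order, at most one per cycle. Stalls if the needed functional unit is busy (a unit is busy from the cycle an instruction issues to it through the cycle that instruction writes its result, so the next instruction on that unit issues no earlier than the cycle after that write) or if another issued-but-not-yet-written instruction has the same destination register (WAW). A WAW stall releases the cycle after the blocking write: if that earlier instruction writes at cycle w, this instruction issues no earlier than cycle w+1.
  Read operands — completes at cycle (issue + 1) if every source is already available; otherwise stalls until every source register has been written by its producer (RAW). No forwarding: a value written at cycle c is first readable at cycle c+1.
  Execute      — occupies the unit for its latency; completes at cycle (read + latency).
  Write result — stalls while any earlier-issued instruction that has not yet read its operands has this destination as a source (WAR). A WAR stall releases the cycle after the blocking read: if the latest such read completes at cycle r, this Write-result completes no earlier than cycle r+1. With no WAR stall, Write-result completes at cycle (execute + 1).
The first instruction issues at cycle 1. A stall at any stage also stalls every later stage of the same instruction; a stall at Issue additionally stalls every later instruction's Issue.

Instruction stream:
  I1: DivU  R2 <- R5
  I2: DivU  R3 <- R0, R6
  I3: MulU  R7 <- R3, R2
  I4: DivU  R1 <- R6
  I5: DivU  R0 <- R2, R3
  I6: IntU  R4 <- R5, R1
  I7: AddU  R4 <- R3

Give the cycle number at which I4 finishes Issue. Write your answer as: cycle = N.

cycle = 21

c1: issue I1 (DivU)
c2: I1 read-ops
c9: I1 finished on DivU
c10: I1→R2
c11: issue I2 (DivU)
c12: I2 read-ops, issue I3 (MulU)
c19: I2 finished on DivU
c20: I2→R3
c21: I3 read-ops, issue I4 (DivU)
c22: I4 read-ops
c24: I3 finished on MulU
c25: I3→R7
c29: I4 finished on DivU
c30: I4→R1
c31: issue I5 (DivU)
c32: I5 read-ops, issue I6 (IntU)
c33: I6 read-ops
c34: I6 finished on IntU
c35: I6→R4
c36: issue I7 (AddU)
c37: I7 read-ops
c39: I5 finished on DivU, I7 finished on AddU
c40: I5→R0, I7→R4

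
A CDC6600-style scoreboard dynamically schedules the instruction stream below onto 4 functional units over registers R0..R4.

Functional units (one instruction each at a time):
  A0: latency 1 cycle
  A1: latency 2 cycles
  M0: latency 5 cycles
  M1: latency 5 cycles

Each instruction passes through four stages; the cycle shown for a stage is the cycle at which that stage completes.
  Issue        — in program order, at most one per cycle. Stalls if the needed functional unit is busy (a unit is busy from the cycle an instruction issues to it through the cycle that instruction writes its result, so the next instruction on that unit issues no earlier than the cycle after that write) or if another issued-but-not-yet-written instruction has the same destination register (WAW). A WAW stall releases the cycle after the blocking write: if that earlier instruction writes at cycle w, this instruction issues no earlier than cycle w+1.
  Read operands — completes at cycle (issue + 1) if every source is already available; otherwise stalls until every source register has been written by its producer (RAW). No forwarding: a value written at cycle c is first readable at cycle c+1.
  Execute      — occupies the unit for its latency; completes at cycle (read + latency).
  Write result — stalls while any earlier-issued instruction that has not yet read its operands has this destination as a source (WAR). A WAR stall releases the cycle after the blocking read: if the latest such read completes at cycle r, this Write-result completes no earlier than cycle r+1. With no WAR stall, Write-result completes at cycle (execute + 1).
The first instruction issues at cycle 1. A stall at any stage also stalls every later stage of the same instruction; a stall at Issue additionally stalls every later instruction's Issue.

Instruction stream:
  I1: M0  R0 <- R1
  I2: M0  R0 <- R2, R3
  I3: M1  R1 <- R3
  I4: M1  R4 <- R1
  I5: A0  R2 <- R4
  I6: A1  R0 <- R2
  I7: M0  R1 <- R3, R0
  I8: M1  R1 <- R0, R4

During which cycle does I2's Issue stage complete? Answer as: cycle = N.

[1] I1 issues→M0
[2] I1 reads
[7] I1 exec-done
[8] I1 writes R0
[9] I2 issues→M0
[10] I2 reads | I3 issues→M1
[11] I3 reads
[15] I2 exec-done
[16] I2 writes R0 | I3 exec-done
[17] I3 writes R1
[18] I4 issues→M1
[19] I4 reads | I5 issues→A0
[20] I6 issues→A1
[21] I7 issues→M0
[24] I4 exec-done
[25] I4 writes R4
[26] I5 reads
[27] I5 exec-done
[28] I5 writes R2
[29] I6 reads
[31] I6 exec-done
[32] I6 writes R0
[33] I7 reads
[38] I7 exec-done
[39] I7 writes R1
[40] I8 issues→M1
[41] I8 reads
[46] I8 exec-done
[47] I8 writes R1

cycle = 9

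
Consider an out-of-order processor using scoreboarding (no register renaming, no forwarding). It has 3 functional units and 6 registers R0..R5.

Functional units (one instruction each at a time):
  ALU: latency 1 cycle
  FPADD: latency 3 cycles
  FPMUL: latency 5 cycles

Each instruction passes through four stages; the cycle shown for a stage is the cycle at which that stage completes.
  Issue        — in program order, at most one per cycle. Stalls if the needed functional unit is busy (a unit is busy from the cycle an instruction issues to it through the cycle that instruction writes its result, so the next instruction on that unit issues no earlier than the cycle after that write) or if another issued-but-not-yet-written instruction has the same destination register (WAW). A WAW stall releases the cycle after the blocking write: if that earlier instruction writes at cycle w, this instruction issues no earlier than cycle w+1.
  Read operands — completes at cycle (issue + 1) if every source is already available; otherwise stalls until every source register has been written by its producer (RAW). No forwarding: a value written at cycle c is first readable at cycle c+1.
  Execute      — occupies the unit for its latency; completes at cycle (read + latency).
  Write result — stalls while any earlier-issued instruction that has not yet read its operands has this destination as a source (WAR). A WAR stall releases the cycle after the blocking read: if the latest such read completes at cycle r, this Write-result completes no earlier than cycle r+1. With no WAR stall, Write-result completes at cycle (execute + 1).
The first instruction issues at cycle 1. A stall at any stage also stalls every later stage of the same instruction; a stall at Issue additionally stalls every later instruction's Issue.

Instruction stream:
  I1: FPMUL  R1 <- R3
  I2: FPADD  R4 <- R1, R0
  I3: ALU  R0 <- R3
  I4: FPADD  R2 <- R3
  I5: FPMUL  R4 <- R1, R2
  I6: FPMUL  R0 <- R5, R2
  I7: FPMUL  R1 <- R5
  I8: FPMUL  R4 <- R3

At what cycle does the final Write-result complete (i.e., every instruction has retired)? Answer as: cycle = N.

cycle = 50

I1 -> (1, 2, 7, 8)
I2 -> (2, 9, 12, 13)  // RAW R1: wait I1 write@8
I3 -> (3, 4, 5, 10)  // WAR R0: wait I2 read@9
I4 -> (14, 15, 18, 19)  // struct: FPADD busy until I2 writes@13
I5 -> (15, 20, 25, 26)  // RAW R2: wait I4 write@19
I6 -> (27, 28, 33, 34)  // struct: FPMUL busy until I5 writes@26
I7 -> (35, 36, 41, 42)  // struct: FPMUL busy until I6 writes@34
I8 -> (43, 44, 49, 50)  // struct: FPMUL busy until I7 writes@42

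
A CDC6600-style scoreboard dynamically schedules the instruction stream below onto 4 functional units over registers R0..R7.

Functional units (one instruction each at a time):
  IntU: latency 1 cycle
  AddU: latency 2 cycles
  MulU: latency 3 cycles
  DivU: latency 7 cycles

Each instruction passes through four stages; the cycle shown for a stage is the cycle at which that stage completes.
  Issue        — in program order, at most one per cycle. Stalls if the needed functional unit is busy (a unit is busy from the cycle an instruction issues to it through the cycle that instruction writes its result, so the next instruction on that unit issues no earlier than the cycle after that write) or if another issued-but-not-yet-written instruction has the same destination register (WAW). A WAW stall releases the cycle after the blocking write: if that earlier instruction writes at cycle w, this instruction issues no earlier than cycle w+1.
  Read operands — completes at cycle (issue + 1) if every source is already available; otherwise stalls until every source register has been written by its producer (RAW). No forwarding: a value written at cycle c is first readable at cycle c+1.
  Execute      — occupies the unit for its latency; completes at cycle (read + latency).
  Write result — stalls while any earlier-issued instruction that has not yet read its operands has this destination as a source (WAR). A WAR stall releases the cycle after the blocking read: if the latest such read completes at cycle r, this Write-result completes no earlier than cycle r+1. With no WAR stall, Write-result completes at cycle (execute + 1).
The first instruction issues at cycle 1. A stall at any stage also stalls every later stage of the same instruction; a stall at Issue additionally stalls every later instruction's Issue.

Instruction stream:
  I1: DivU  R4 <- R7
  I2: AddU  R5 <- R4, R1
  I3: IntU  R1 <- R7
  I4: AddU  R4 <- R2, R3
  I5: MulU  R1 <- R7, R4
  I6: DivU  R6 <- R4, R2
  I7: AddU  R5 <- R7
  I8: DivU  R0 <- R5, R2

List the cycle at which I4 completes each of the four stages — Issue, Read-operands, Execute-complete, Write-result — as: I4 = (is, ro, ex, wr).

I4 = (15, 16, 18, 19)

t=1  issue I1 (DivU)
t=2  I1 read-ops | issue I2 (AddU)
t=3  issue I3 (IntU)
t=4  I3 read-ops
t=5  I3 finished on IntU
t=9  I1 finished on DivU
t=10  I1→R4
t=11  I2 read-ops
t=12  I3→R1
t=13  I2 finished on AddU
t=14  I2→R5
t=15  issue I4 (AddU)
t=16  I4 read-ops | issue I5 (MulU)
t=17  issue I6 (DivU)
t=18  I4 finished on AddU
t=19  I4→R4
t=20  I5 read-ops | I6 read-ops | issue I7 (AddU)
t=21  I7 read-ops
t=23  I5 finished on MulU | I7 finished on AddU
t=24  I5→R1 | I7→R5
t=27  I6 finished on DivU
t=28  I6→R6
t=29  issue I8 (DivU)
t=30  I8 read-ops
t=37  I8 finished on DivU
t=38  I8→R0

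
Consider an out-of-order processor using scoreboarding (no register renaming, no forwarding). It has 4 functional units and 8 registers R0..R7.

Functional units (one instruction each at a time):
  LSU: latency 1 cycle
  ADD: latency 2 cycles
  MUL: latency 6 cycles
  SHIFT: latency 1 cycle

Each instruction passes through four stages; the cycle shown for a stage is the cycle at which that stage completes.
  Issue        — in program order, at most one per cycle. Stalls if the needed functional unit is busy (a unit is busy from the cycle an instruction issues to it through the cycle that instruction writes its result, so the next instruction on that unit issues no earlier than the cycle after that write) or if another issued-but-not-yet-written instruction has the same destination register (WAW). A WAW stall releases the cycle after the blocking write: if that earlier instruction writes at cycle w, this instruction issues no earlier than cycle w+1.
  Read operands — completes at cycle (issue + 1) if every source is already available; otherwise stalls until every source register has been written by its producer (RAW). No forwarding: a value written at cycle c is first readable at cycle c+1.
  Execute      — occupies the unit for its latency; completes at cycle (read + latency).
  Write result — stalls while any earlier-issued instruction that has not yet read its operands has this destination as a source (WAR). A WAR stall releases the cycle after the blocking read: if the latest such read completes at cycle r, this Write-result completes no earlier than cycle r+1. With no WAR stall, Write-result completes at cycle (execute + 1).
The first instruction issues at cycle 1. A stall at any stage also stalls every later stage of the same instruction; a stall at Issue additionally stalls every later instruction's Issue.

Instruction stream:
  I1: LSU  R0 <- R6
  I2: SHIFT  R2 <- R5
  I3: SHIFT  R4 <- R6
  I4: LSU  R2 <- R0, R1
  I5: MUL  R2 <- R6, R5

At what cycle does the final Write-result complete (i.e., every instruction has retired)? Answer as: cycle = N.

t=1  I1 issues→LSU
t=2  I1 reads · I2 issues→SHIFT
t=3  I1 exec-done · I2 reads
t=4  I1 writes R0 · I2 exec-done
t=5  I2 writes R2
t=6  I3 issues→SHIFT
t=7  I3 reads · I4 issues→LSU
t=8  I3 exec-done · I4 reads
t=9  I3 writes R4 · I4 exec-done
t=10  I4 writes R2
t=11  I5 issues→MUL
t=12  I5 reads
t=18  I5 exec-done
t=19  I5 writes R2

cycle = 19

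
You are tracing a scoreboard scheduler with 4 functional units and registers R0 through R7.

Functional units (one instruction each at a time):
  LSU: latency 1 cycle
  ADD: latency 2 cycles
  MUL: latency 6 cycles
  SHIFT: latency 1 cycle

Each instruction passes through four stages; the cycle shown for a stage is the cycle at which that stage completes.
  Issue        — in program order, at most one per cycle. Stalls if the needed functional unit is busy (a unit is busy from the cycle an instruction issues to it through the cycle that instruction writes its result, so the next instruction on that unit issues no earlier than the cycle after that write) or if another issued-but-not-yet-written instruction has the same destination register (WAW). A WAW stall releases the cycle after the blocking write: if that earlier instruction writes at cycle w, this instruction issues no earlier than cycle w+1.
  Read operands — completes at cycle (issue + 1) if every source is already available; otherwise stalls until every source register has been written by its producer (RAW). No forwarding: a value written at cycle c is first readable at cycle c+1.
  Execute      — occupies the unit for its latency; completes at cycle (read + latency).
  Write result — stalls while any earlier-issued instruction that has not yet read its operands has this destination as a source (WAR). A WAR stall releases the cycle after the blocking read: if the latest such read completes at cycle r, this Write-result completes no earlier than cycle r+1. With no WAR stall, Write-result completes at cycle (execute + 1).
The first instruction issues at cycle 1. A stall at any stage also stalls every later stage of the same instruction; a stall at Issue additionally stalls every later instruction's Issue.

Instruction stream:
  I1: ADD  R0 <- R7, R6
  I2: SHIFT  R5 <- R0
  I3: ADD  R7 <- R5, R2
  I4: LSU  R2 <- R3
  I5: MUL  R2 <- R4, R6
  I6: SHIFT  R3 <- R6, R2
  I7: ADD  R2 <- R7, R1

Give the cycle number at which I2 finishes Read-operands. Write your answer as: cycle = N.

I1  is:1  ro:2  ex:4  wr:5
I2  is:2  ro:6  ex:7  wr:8  — RAW R0: wait I1 write@5
I3  is:6  ro:9  ex:11  wr:12  — struct: ADD busy until I1 writes@5, RAW R5: wait I2 write@8
I4  is:7  ro:8  ex:9  wr:10
I5  is:11  ro:12  ex:18  wr:19  — WAW R2: wait I4 write@10
I6  is:12  ro:20  ex:21  wr:22  — RAW R2: wait I5 write@19
I7  is:20  ro:21  ex:23  wr:24  — WAW R2: wait I5 write@19

cycle = 6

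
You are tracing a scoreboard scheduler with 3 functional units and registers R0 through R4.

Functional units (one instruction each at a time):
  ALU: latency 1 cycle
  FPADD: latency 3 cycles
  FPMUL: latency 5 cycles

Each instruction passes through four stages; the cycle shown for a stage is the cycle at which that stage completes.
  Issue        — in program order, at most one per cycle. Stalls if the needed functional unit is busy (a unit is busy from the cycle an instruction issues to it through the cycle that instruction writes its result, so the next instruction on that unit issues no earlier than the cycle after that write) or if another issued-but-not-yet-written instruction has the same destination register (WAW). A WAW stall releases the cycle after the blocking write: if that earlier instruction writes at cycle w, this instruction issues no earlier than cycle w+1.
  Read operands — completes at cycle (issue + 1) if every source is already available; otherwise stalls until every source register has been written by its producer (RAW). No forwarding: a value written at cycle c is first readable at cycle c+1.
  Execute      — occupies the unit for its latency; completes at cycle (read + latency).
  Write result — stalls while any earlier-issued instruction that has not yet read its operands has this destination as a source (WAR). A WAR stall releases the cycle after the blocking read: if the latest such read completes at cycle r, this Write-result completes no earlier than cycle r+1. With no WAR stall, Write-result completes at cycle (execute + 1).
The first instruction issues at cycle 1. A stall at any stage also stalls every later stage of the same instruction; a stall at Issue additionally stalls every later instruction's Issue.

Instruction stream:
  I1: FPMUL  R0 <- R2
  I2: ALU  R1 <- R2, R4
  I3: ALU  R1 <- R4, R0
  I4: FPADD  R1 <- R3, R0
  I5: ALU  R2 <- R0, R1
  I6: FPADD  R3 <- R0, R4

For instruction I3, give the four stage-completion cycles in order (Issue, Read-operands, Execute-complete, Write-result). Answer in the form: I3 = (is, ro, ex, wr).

cycle 1: I1 dispatched to FPMUL
cycle 2: I1 operands ready; I2 dispatched to ALU
cycle 3: I2 operands ready
cycle 4: I2 complete
cycle 5: R1←I2
cycle 6: I3 dispatched to ALU
cycle 7: I1 complete
cycle 8: R0←I1
cycle 9: I3 operands ready
cycle 10: I3 complete
cycle 11: R1←I3
cycle 12: I4 dispatched to FPADD
cycle 13: I4 operands ready; I5 dispatched to ALU
cycle 16: I4 complete
cycle 17: R1←I4
cycle 18: I5 operands ready; I6 dispatched to FPADD
cycle 19: I5 complete; I6 operands ready
cycle 20: R2←I5
cycle 22: I6 complete
cycle 23: R3←I6

I3 = (6, 9, 10, 11)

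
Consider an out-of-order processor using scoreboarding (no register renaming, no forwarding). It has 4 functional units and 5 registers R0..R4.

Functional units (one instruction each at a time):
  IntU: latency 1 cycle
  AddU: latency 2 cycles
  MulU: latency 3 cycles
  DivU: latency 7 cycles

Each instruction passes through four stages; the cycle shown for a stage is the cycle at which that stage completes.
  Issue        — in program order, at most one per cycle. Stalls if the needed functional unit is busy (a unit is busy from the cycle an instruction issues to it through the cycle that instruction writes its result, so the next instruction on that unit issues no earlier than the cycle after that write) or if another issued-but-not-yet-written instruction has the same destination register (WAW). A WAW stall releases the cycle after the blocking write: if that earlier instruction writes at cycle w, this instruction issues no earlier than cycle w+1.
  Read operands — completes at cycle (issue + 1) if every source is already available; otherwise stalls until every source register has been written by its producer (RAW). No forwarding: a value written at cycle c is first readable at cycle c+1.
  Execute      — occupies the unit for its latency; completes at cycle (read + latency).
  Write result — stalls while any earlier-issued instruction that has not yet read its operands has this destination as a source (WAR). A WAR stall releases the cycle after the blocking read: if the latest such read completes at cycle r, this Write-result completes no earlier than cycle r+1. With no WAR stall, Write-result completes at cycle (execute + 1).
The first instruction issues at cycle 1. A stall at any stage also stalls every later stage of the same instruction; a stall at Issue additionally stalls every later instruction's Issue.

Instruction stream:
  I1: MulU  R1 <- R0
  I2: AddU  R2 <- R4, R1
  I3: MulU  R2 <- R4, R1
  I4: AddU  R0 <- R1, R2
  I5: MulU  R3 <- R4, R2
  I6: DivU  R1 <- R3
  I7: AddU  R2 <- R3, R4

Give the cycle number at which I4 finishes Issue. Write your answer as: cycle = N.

I1 -> (1, 2, 5, 6)
I2 -> (2, 7, 9, 10)  // RAW R1: wait I1 write@6
I3 -> (11, 12, 15, 16)  // WAW R2: wait I2 write@10
I4 -> (12, 17, 19, 20)  // RAW R2: wait I3 write@16
I5 -> (17, 18, 21, 22)  // struct: MulU busy until I3 writes@16
I6 -> (18, 23, 30, 31)  // RAW R3: wait I5 write@22
I7 -> (21, 23, 25, 26)  // struct: AddU busy until I4 writes@20, RAW R3: wait I5 write@22

cycle = 12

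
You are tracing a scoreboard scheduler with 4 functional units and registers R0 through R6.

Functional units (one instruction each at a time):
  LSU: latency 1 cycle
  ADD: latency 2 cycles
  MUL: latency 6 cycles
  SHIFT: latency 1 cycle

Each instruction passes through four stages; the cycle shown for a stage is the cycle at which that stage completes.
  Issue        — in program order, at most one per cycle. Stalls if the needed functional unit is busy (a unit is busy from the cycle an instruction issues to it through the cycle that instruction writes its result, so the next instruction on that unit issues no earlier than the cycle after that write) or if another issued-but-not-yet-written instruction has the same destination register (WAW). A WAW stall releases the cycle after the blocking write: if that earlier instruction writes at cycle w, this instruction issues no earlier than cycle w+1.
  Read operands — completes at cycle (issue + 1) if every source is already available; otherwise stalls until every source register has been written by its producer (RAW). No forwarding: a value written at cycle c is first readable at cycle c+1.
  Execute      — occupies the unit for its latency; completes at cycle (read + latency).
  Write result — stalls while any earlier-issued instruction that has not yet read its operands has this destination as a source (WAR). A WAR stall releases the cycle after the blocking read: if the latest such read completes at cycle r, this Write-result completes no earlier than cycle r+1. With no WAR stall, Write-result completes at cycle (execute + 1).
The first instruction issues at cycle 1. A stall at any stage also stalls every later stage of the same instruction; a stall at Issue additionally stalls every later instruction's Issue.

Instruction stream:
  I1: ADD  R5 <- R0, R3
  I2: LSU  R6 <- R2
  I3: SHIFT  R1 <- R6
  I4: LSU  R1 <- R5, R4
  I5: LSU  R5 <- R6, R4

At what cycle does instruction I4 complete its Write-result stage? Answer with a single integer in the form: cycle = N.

I1 -> (1, 2, 4, 5)
I2 -> (2, 3, 4, 5)
I3 -> (3, 6, 7, 8)  // RAW R6: wait I2 write@5
I4 -> (9, 10, 11, 12)  // WAW R1: wait I3 write@8
I5 -> (13, 14, 15, 16)  // struct: LSU busy until I4 writes@12

cycle = 12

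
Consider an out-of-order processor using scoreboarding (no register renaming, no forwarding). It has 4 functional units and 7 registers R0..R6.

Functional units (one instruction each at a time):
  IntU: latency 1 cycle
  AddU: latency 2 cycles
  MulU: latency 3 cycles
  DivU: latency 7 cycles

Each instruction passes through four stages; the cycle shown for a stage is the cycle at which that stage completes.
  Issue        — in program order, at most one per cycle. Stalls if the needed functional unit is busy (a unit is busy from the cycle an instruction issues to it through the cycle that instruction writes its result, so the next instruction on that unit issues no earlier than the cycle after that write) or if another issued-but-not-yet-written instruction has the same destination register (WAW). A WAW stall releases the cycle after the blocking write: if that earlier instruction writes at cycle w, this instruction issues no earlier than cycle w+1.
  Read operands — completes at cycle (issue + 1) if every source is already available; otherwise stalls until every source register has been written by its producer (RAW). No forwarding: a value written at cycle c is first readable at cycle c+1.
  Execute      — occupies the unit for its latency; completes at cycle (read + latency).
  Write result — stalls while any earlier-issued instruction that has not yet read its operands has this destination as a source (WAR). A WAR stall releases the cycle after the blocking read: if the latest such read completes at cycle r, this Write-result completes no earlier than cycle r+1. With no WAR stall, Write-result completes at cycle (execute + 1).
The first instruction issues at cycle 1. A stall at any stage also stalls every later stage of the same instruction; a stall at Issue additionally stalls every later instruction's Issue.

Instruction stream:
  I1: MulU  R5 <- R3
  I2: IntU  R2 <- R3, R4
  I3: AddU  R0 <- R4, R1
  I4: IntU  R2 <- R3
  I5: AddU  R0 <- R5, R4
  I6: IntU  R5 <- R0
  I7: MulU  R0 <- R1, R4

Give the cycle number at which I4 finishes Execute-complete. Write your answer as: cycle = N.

t=1  I1→MulU
t=2  I1 RO; I2→IntU
t=3  I2 RO; I3→AddU
t=4  I2 EX; I3 RO
t=5  I1 EX; I2 WR R2
t=6  I1 WR R5; I3 EX; I4→IntU
t=7  I3 WR R0; I4 RO
t=8  I4 EX; I5→AddU
t=9  I4 WR R2; I5 RO
t=10  I6→IntU
t=11  I5 EX
t=12  I5 WR R0
t=13  I6 RO; I7→MulU
t=14  I6 EX; I7 RO
t=15  I6 WR R5
t=17  I7 EX
t=18  I7 WR R0

cycle = 8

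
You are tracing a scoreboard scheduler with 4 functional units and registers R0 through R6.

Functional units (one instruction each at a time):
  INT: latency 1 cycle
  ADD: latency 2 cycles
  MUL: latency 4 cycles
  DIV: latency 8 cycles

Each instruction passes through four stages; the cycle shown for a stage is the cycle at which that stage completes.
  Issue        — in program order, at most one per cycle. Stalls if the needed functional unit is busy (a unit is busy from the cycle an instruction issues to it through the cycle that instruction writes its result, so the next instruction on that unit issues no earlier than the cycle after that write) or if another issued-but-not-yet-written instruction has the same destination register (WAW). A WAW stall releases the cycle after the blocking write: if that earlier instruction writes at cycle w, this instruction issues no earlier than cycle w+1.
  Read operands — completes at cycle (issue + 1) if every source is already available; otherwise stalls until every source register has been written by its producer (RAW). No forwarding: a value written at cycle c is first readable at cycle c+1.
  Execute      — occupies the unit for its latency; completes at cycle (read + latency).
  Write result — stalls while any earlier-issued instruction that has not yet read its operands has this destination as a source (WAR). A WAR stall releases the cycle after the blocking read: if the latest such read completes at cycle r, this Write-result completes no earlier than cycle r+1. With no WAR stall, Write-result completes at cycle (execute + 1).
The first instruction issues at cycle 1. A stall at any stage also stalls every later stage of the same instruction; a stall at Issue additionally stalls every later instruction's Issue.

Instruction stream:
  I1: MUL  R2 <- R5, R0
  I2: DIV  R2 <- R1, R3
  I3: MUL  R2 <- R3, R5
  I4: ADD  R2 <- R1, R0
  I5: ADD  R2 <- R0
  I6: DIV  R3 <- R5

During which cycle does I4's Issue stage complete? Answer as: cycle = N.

cycle = 26

cycle 1: issue I1 (MUL)
cycle 2: I1 read-ops
cycle 6: I1 finished on MUL
cycle 7: I1→R2
cycle 8: issue I2 (DIV)
cycle 9: I2 read-ops
cycle 17: I2 finished on DIV
cycle 18: I2→R2
cycle 19: issue I3 (MUL)
cycle 20: I3 read-ops
cycle 24: I3 finished on MUL
cycle 25: I3→R2
cycle 26: issue I4 (ADD)
cycle 27: I4 read-ops
cycle 29: I4 finished on ADD
cycle 30: I4→R2
cycle 31: issue I5 (ADD)
cycle 32: I5 read-ops; issue I6 (DIV)
cycle 33: I6 read-ops
cycle 34: I5 finished on ADD
cycle 35: I5→R2
cycle 41: I6 finished on DIV
cycle 42: I6→R3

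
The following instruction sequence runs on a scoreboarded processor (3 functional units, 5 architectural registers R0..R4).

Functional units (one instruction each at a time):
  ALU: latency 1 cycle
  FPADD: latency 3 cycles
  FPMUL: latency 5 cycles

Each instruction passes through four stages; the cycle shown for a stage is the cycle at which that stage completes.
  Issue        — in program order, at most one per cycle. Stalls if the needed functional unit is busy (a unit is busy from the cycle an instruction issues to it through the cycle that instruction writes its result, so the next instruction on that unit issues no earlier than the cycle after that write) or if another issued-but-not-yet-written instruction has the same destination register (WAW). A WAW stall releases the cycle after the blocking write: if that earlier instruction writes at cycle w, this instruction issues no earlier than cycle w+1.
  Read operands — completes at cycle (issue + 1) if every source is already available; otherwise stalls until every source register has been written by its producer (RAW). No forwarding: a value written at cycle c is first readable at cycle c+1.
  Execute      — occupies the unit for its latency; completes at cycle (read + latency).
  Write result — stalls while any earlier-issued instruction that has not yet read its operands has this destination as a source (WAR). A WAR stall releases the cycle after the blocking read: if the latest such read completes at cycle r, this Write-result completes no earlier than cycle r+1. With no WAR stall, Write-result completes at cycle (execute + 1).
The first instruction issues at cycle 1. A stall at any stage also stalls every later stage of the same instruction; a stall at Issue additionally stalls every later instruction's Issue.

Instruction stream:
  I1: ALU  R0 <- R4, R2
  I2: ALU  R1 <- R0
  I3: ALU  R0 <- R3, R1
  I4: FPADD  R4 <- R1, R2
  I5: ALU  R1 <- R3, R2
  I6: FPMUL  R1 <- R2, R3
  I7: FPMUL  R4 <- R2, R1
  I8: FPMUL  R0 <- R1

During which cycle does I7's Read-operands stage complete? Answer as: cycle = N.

cycle = 26

[1] issue I1 (ALU)
[2] I1 read-ops
[3] I1 finished on ALU
[4] I1→R0
[5] issue I2 (ALU)
[6] I2 read-ops
[7] I2 finished on ALU
[8] I2→R1
[9] issue I3 (ALU)
[10] I3 read-ops; issue I4 (FPADD)
[11] I3 finished on ALU; I4 read-ops
[12] I3→R0
[13] issue I5 (ALU)
[14] I4 finished on FPADD; I5 read-ops
[15] I4→R4; I5 finished on ALU
[16] I5→R1
[17] issue I6 (FPMUL)
[18] I6 read-ops
[23] I6 finished on FPMUL
[24] I6→R1
[25] issue I7 (FPMUL)
[26] I7 read-ops
[31] I7 finished on FPMUL
[32] I7→R4
[33] issue I8 (FPMUL)
[34] I8 read-ops
[39] I8 finished on FPMUL
[40] I8→R0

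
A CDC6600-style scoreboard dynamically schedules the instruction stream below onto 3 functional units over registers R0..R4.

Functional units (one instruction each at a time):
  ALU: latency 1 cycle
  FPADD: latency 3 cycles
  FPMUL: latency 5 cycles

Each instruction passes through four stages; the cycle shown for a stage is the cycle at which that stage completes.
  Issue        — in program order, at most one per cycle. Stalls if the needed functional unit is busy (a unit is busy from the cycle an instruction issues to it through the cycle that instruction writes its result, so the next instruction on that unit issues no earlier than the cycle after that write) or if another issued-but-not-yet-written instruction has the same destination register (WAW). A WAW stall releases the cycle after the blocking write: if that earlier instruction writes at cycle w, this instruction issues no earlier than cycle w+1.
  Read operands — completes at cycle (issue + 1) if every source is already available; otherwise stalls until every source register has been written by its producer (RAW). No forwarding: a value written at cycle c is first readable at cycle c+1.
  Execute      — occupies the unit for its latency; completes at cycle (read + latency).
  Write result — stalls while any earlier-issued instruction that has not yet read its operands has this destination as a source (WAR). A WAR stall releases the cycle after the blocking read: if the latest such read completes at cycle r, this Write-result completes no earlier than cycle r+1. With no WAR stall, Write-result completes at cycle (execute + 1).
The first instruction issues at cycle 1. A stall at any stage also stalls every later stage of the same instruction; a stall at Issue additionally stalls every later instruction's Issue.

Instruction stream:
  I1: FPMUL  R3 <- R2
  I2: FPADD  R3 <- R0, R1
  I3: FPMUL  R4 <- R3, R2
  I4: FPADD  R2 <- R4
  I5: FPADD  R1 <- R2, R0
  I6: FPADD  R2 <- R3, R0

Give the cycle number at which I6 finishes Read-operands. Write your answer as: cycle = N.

cycle = 34

I1 -> (1, 2, 7, 8)
I2 -> (9, 10, 13, 14)  // WAW R3: wait I1 write@8
I3 -> (10, 15, 20, 21)  // RAW R3: wait I2 write@14
I4 -> (15, 22, 25, 26)  // struct: FPADD busy until I2 writes@14, RAW R4: wait I3 write@21
I5 -> (27, 28, 31, 32)  // struct: FPADD busy until I4 writes@26
I6 -> (33, 34, 37, 38)  // struct: FPADD busy until I5 writes@32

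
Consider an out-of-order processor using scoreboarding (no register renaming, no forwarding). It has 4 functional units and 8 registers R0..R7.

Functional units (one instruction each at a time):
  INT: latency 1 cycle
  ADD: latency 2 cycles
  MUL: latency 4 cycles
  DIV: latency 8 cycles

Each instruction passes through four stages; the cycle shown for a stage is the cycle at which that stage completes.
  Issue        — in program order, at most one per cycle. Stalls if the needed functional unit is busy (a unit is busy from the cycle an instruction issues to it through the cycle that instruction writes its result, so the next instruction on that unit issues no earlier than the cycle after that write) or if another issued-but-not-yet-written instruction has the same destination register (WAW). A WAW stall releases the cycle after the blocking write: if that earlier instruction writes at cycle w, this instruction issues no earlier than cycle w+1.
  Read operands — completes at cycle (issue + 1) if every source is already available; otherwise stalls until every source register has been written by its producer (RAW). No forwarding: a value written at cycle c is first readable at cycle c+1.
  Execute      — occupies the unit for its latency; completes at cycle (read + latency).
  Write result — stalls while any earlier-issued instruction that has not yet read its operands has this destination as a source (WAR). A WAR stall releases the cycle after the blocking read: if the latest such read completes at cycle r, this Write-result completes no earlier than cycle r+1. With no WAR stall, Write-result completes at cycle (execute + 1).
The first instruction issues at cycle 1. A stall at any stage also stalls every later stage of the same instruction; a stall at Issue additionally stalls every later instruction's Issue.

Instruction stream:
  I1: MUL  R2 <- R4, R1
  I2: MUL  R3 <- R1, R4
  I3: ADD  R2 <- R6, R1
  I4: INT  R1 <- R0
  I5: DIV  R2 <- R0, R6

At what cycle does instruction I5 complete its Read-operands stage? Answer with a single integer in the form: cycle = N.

cycle = 15

I1  is:1  ro:2  ex:6  wr:7
I2  is:8  ro:9  ex:13  wr:14  — struct: MUL busy until I1 writes@7
I3  is:9  ro:10  ex:12  wr:13
I4  is:10  ro:11  ex:12  wr:13
I5  is:14  ro:15  ex:23  wr:24  — WAW R2: wait I3 write@13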